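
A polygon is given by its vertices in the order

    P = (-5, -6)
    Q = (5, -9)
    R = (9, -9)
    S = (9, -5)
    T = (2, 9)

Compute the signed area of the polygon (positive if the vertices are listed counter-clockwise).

135.5

Apply the shoelace formula: 2A = Σ (x_i·y_{i+1} − x_{i+1}·y_i), indices taken mod 5.
Σ = (75) + (36) + (36) + (91) + (33) = 271
Signed area = Σ/2 = 135.5 (positive ⇒ counter-clockwise traversal).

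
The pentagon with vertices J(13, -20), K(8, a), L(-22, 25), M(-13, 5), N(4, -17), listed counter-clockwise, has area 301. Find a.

-9

The doubled signed area Σ (x_i y_{i+1} − x_{i+1} y_i) is linear in a.
With a=0 it equals 917; the coefficient of a is 35 (from the two edges through K).
So 35·a + 917 = 2·301 = 602 ⇒ a = -9.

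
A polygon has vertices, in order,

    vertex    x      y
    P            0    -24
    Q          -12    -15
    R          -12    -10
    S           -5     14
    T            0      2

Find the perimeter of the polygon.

|PQ| = √((-12)² + (9)²) = √225 = 15
|QR| = √((0)² + (5)²) = √25 = 5
|RS| = √((7)² + (24)²) = √625 = 25
|ST| = √((5)² + (-12)²) = √169 = 13
|TP| = √((0)² + (-26)²) = √676 = 26
Perimeter = 15 + 5 + 25 + 13 + 26 = 84.

84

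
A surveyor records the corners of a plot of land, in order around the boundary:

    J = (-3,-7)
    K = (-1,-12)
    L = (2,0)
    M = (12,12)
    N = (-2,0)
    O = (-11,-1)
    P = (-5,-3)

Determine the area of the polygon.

78.5

J→K: (-3)(-12) − (-1)(-7) = 29
K→L: (-1)(0) − (2)(-12) = 24
L→M: (2)(12) − (12)(0) = 24
M→N: (12)(0) − (-2)(12) = 24
N→O: (-2)(-1) − (-11)(0) = 2
O→P: (-11)(-3) − (-5)(-1) = 28
P→J: (-5)(-7) − (-3)(-3) = 26
Σ = 157
Area = |Σ|/2 = 78.5.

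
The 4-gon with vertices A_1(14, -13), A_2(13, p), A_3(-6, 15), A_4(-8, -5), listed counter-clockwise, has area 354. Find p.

The doubled signed area Σ (x_i y_{i+1} − x_{i+1} y_i) is linear in p.
With p=0 it equals 688; the coefficient of p is 20 (from the two edges through A_2).
So 20·p + 688 = 2·354 = 708 ⇒ p = 1.

1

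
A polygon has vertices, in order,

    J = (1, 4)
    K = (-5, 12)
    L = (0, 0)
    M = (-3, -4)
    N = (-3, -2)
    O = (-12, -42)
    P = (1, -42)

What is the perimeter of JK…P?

|JK| = √((-6)² + (8)²) = √100 = 10
|KL| = √((5)² + (-12)²) = √169 = 13
|LM| = √((-3)² + (-4)²) = √25 = 5
|MN| = √((0)² + (2)²) = √4 = 2
|NO| = √((-9)² + (-40)²) = √1681 = 41
|OP| = √((13)² + (0)²) = √169 = 13
|PJ| = √((0)² + (46)²) = √2116 = 46
Perimeter = 10 + 13 + 5 + 2 + 41 + 13 + 46 = 130.

130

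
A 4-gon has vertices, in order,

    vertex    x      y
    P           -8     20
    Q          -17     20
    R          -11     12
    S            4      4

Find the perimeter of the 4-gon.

56

|PQ| = √((-9)² + (0)²) = √81 = 9
|QR| = √((6)² + (-8)²) = √100 = 10
|RS| = √((15)² + (-8)²) = √289 = 17
|SP| = √((-12)² + (16)²) = √400 = 20
Perimeter = 9 + 10 + 17 + 20 = 56.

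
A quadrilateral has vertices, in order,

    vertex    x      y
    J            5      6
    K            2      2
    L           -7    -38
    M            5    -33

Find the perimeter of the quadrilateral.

|JK| = √((-3)² + (-4)²) = √25 = 5
|KL| = √((-9)² + (-40)²) = √1681 = 41
|LM| = √((12)² + (5)²) = √169 = 13
|MJ| = √((0)² + (39)²) = √1521 = 39
Perimeter = 5 + 41 + 13 + 39 = 98.

98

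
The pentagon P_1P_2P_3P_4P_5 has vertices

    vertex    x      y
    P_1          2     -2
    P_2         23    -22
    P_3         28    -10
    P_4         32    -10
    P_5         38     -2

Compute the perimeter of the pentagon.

|P_1P_2| = √((21)² + (-20)²) = √841 = 29
|P_2P_3| = √((5)² + (12)²) = √169 = 13
|P_3P_4| = √((4)² + (0)²) = √16 = 4
|P_4P_5| = √((6)² + (8)²) = √100 = 10
|P_5P_1| = √((-36)² + (0)²) = √1296 = 36
Perimeter = 29 + 13 + 4 + 10 + 36 = 92.

92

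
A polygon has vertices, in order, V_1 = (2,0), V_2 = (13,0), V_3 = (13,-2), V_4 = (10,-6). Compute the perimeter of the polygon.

28

|V_1V_2| = √((11)² + (0)²) = √121 = 11
|V_2V_3| = √((0)² + (-2)²) = √4 = 2
|V_3V_4| = √((-3)² + (-4)²) = √25 = 5
|V_4V_1| = √((-8)² + (6)²) = √100 = 10
Perimeter = 11 + 2 + 5 + 10 = 28.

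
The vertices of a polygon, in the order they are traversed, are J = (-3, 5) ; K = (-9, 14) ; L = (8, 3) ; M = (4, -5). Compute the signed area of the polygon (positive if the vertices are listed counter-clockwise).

-91.5

Apply the surveyor's formula: 2A = Σ (x_i·y_{i+1} − x_{i+1}·y_i), indices taken mod 4.
Cross-terms: 3, -139, -52, 5  ⇒  Σ = -183
Signed area = Σ/2 = -91.5 (negative ⇒ clockwise traversal).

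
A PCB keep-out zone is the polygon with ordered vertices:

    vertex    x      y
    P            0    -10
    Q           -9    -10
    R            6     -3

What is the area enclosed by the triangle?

31.5

Σ = (-90) + (87) + (-60) = -63
Area = |Σ|/2 = 31.5.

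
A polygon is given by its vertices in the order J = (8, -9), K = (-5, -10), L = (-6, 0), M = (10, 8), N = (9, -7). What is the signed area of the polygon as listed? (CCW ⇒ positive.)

-200

Apply the shoelace formula: 2A = Σ (x_i·y_{i+1} − x_{i+1}·y_i), indices taken mod 5.
Cross-terms: -125, -60, -48, -142, -25  ⇒  Σ = -400
Signed area = Σ/2 = -200 (negative ⇒ clockwise traversal).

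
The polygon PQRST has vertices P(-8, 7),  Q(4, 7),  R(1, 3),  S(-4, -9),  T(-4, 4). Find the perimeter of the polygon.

48

|PQ| = √((12)² + (0)²) = √144 = 12
|QR| = √((-3)² + (-4)²) = √25 = 5
|RS| = √((-5)² + (-12)²) = √169 = 13
|ST| = √((0)² + (13)²) = √169 = 13
|TP| = √((-4)² + (3)²) = √25 = 5
Perimeter = 12 + 5 + 13 + 13 + 5 = 48.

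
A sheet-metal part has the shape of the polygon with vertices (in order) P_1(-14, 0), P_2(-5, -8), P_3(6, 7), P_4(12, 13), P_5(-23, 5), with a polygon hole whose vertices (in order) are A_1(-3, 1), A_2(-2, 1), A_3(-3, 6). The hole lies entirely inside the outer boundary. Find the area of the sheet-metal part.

271.5

Outer boundary:
Σ = (112) + (13) + (-6) + (359) + (70) = 548
Area = |Σ|/2 = 274.
Hole:
Apply the shoelace formula: 2A = Σ (x_i·y_{i+1} − x_{i+1}·y_i), indices taken mod 3.
A_1→A_2: (-3)(1) − (-2)(1) = -1
A_2→A_3: (-2)(6) − (-3)(1) = -9
A_3→A_1: (-3)(1) − (-3)(6) = 15
Σ = 5
Area = |Σ|/2 = 2.5.
Net area = 274 − 2.5 = 271.5.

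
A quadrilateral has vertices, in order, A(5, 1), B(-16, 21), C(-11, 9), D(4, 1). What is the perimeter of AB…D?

60

|AB| = √((-21)² + (20)²) = √841 = 29
|BC| = √((5)² + (-12)²) = √169 = 13
|CD| = √((15)² + (-8)²) = √289 = 17
|DA| = √((1)² + (0)²) = √1 = 1
Perimeter = 29 + 13 + 17 + 1 = 60.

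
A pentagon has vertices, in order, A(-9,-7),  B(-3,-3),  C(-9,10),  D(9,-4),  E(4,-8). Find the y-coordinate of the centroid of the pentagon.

-463/261

Apply the shoelace formula. First the cross-terms c_i = x_i·y_{i+1} − x_{i+1}·y_i:
  6, -57, -54, -56, -100  ⇒  2A = -261, A = -130.5.
Then Σ (y_i + y_{i+1})·c_i = 1389, so ȳ = 1389 / (6·(-130.5)) = -463/261.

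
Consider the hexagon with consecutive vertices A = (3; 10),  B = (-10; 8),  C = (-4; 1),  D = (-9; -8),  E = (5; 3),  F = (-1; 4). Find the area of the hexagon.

Apply the shoelace formula: 2A = Σ (x_i·y_{i+1} − x_{i+1}·y_i), indices taken mod 6.
Σ = (124) + (22) + (41) + (13) + (23) + (-22) = 201
Area = |Σ|/2 = 100.5.

100.5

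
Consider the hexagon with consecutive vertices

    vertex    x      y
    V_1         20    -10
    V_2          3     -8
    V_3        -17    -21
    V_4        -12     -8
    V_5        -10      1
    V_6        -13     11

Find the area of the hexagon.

362

Apply Gauss's area formula: 2A = Σ (x_i·y_{i+1} − x_{i+1}·y_i), indices taken mod 6.
Cross-terms: -130, -199, -116, -92, -97, -90  ⇒  Σ = -724
Area = |Σ|/2 = 362.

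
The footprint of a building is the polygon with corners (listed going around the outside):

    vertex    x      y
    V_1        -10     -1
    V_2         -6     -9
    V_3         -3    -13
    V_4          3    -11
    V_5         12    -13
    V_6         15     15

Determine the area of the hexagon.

Apply the shoelace formula: 2A = Σ (x_i·y_{i+1} − x_{i+1}·y_i), indices taken mod 6.
Cross-terms: 84, 51, 72, 93, 375, 135  ⇒  Σ = 810
Area = |Σ|/2 = 405.

405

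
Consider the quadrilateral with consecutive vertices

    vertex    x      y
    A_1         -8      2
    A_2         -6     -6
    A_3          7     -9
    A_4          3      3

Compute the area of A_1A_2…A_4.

Σ = (60) + (96) + (48) + (30) = 234
Area = |Σ|/2 = 117.

117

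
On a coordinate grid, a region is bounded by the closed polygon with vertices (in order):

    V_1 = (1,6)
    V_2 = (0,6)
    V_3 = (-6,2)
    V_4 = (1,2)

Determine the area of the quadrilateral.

V_1→V_2: (1)(6) − (0)(6) = 6
V_2→V_3: (0)(2) − (-6)(6) = 36
V_3→V_4: (-6)(2) − (1)(2) = -14
V_4→V_1: (1)(6) − (1)(2) = 4
Σ = 32
Area = |Σ|/2 = 16.

16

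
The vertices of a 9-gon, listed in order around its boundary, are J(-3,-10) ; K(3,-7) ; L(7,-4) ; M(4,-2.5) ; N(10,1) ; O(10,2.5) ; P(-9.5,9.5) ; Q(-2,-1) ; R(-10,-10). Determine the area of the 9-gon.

178.875

Apply the shoelace (surveyor's) formula: 2A = Σ (x_i·y_{i+1} − x_{i+1}·y_i), indices taken mod 9.
Σ = (51) + (37) + (-1.5) + (29) + (15) + (118.75) + (28.5) + (10) + (70) = 357.75
Area = |Σ|/2 = 178.875.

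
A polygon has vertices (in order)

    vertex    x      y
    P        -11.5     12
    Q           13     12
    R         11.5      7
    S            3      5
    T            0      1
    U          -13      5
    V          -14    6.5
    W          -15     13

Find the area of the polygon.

Apply the surveyor's formula: 2A = Σ (x_i·y_{i+1} − x_{i+1}·y_i), indices taken mod 8.
P→Q: (-11.5)(12) − (13)(12) = -294
Q→R: (13)(7) − (11.5)(12) = -47
R→S: (11.5)(5) − (3)(7) = 36.5
S→T: (3)(1) − (0)(5) = 3
T→U: (0)(5) − (-13)(1) = 13
U→V: (-13)(6.5) − (-14)(5) = -14.5
V→W: (-14)(13) − (-15)(6.5) = -84.5
W→P: (-15)(12) − (-11.5)(13) = -30.5
Σ = -418
Area = |Σ|/2 = 209.

209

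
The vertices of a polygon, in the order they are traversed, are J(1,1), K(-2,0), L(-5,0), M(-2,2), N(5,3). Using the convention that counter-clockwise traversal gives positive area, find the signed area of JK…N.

-11

Apply the surveyor's formula: 2A = Σ (x_i·y_{i+1} − x_{i+1}·y_i), indices taken mod 5.
Cross-terms: 2, 0, -10, -16, 2  ⇒  Σ = -22
Signed area = Σ/2 = -11 (negative ⇒ clockwise traversal).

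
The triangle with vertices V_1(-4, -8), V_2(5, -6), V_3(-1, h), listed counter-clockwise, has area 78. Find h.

10

Write out the shoelace sum; only the two edges meeting at V_3 involve h:
2·Area = [(5·h − (-1)·(-6)) + ((-1)·(-8) − (-4)·h)] + 64
       = 9·h + 66 = 156
⇒ h = 10.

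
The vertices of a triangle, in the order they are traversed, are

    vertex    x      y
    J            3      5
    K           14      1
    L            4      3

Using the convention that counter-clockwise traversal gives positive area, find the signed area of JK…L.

Apply the surveyor's formula: 2A = Σ (x_i·y_{i+1} − x_{i+1}·y_i), indices taken mod 3.
Cross-terms: -67, 38, 11  ⇒  Σ = -18
Signed area = Σ/2 = -9 (negative ⇒ clockwise traversal).

-9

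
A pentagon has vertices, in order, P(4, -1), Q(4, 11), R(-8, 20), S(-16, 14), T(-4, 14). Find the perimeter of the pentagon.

66

|PQ| = √((0)² + (12)²) = √144 = 12
|QR| = √((-12)² + (9)²) = √225 = 15
|RS| = √((-8)² + (-6)²) = √100 = 10
|ST| = √((12)² + (0)²) = √144 = 12
|TP| = √((8)² + (-15)²) = √289 = 17
Perimeter = 12 + 15 + 10 + 12 + 17 = 66.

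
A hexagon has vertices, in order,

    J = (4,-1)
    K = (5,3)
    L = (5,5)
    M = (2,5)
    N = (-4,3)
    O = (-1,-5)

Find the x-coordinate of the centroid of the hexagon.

127/168

Apply the surveyor's formula. First the cross-terms c_i = x_i·y_{i+1} − x_{i+1}·y_i:
  17, 10, 15, 26, 23, 21  ⇒  2A = 112, A = 56.
Then Σ (x_i + x_{i+1})·c_i = 254, so x̄ = 254 / (6·56) = 127/168.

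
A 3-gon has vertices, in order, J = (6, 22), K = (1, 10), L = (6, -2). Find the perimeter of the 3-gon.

50

|JK| = √((-5)² + (-12)²) = √169 = 13
|KL| = √((5)² + (-12)²) = √169 = 13
|LJ| = √((0)² + (24)²) = √576 = 24
Perimeter = 13 + 13 + 24 = 50.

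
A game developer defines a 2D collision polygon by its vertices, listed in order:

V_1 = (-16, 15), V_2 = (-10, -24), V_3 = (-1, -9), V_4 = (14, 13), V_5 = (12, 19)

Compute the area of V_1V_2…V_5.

Apply the shoelace formula: 2A = Σ (x_i·y_{i+1} − x_{i+1}·y_i), indices taken mod 5.
Cross-terms: 534, 66, 113, 110, 484  ⇒  Σ = 1307
Area = |Σ|/2 = 653.5.

653.5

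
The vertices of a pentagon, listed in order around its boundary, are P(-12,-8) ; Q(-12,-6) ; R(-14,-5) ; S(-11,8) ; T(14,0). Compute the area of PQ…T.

219.5

Σ = (-24) + (-24) + (-167) + (-112) + (-112) = -439
Area = |Σ|/2 = 219.5.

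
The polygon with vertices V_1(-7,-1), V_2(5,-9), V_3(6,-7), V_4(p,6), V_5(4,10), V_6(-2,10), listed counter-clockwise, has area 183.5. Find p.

The doubled signed area Σ (x_i y_{i+1} − x_{i+1} y_i) is linear in p.
With p=0 it equals 231; the coefficient of p is 17 (from the two edges through V_4).
So 17·p + 231 = 2·183.5 = 367 ⇒ p = 8.

8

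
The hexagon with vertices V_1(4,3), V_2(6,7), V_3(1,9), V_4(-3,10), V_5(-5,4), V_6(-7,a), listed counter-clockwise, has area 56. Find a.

3

The doubled signed area Σ (x_i y_{i+1} − x_{i+1} y_i) is linear in a.
With a=0 it equals 139; the coefficient of a is -9 (from the two edges through V_6).
So -9·a + 139 = 2·56 = 112 ⇒ a = 3.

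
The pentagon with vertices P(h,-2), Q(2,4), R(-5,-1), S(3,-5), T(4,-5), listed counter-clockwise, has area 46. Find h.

5

The doubled signed area Σ (x_i y_{i+1} − x_{i+1} y_i) is linear in h.
With h=0 it equals 47; the coefficient of h is 9 (from the two edges through P).
So 9·h + 47 = 2·46 = 92 ⇒ h = 5.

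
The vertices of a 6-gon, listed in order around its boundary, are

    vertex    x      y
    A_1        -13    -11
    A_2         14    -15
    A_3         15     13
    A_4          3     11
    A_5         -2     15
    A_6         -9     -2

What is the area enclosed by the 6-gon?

580.5

Apply Gauss's area formula: 2A = Σ (x_i·y_{i+1} − x_{i+1}·y_i), indices taken mod 6.
Σ = (349) + (407) + (126) + (67) + (139) + (73) = 1161
Area = |Σ|/2 = 580.5.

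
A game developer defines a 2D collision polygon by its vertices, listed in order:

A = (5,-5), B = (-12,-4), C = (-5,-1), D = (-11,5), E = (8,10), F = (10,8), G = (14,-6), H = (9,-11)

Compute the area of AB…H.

Apply the surveyor's formula: 2A = Σ (x_i·y_{i+1} − x_{i+1}·y_i), indices taken mod 8.
A→B: (5)(-4) − (-12)(-5) = -80
B→C: (-12)(-1) − (-5)(-4) = -8
C→D: (-5)(5) − (-11)(-1) = -36
D→E: (-11)(10) − (8)(5) = -150
E→F: (8)(8) − (10)(10) = -36
F→G: (10)(-6) − (14)(8) = -172
G→H: (14)(-11) − (9)(-6) = -100
H→A: (9)(-5) − (5)(-11) = 10
Σ = -572
Area = |Σ|/2 = 286.

286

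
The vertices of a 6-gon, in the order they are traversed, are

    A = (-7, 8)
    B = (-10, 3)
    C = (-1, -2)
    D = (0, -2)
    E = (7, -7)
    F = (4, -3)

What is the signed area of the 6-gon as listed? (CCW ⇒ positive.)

58

Cross-terms: 59, 23, 2, 14, 7, 11  ⇒  Σ = 116
Signed area = Σ/2 = 58 (positive ⇒ counter-clockwise traversal).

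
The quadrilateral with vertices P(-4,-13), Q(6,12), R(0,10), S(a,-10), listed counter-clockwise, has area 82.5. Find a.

The doubled signed area Σ (x_i y_{i+1} − x_{i+1} y_i) is linear in a.
With a=0 it equals 50; the coefficient of a is -23 (from the two edges through S).
So -23·a + 50 = 2·82.5 = 165 ⇒ a = -5.

-5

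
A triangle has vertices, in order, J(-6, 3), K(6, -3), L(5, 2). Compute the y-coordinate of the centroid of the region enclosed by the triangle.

Apply the surveyor's formula. First the cross-terms c_i = x_i·y_{i+1} − x_{i+1}·y_i:
  0, 27, 27  ⇒  2A = 54, A = 27.
Then Σ (y_i + y_{i+1})·c_i = 108, so ȳ = 108 / (6·27) = 2/3.

2/3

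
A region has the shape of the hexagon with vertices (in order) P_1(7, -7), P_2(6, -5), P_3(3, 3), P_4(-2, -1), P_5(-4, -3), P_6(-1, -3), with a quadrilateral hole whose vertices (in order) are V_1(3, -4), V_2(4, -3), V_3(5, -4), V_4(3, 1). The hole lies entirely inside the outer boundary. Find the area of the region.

Outer boundary:
Σ = (7) + (33) + (3) + (2) + (9) + (28) = 82
Area = |Σ|/2 = 41.
Hole:
Σ = (7) + (-1) + (17) + (-15) = 8
Area = |Σ|/2 = 4.
Net area = 41 − 4 = 37.

37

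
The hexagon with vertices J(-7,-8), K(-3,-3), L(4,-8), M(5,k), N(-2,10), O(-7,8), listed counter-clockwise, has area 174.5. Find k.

Write out the shoelace sum; only the two edges meeting at M involve k:
2·Area = [(4·k − 5·(-8)) + (5·10 − (-2)·k)] + 199
       = 6·k + 289 = 349
⇒ k = 10.

10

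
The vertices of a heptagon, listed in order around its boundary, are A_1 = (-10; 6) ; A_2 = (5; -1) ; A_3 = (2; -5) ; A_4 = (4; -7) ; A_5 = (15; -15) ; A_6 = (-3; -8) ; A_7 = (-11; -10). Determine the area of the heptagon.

190.5

Cross-terms: -20, -23, 6, 45, -165, -58, -166  ⇒  Σ = -381
Area = |Σ|/2 = 190.5.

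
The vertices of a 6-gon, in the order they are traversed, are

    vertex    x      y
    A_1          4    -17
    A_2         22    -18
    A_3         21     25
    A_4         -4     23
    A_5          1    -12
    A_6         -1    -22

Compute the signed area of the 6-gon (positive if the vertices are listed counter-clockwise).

954.5

Apply the shoelace formula: 2A = Σ (x_i·y_{i+1} − x_{i+1}·y_i), indices taken mod 6.
Σ = (302) + (928) + (583) + (25) + (-34) + (105) = 1909
Signed area = Σ/2 = 954.5 (positive ⇒ counter-clockwise traversal).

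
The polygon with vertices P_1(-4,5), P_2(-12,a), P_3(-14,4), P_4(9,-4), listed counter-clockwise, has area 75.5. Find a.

9

Write out the shoelace sum; only the two edges meeting at P_2 involve a:
2·Area = [((-4)·a − (-12)·5) + ((-12)·4 − (-14)·a)] + 49
       = 10·a + 61 = 151
⇒ a = 9.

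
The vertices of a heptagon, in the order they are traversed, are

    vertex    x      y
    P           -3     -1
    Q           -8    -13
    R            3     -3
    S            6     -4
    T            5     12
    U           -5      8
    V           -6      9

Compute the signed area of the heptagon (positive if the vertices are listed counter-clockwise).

Σ = (31) + (63) + (6) + (92) + (100) + (3) + (33) = 328
Signed area = Σ/2 = 164 (positive ⇒ counter-clockwise traversal).

164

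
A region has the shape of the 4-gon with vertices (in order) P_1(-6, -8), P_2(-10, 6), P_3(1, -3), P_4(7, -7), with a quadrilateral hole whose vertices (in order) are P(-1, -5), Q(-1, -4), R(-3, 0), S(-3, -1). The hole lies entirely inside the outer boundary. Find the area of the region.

Outer boundary:
Σ = (-116) + (24) + (14) + (-98) = -176
Area = |Σ|/2 = 88.
Hole:
P→Q: (-1)(-4) − (-1)(-5) = -1
Q→R: (-1)(0) − (-3)(-4) = -12
R→S: (-3)(-1) − (-3)(0) = 3
S→P: (-3)(-5) − (-1)(-1) = 14
Σ = 4
Area = |Σ|/2 = 2.
Net area = 88 − 2 = 86.

86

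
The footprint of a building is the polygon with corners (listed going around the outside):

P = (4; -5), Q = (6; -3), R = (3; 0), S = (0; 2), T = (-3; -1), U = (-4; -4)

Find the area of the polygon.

Σ = (18) + (9) + (6) + (6) + (8) + (36) = 83
Area = |Σ|/2 = 41.5.

41.5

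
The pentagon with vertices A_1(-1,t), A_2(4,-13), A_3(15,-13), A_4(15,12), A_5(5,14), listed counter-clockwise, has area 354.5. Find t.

14

The doubled signed area Σ (x_i y_{i+1} − x_{i+1} y_i) is linear in t.
With t=0 it equals 695; the coefficient of t is 1 (from the two edges through A_1).
So 1·t + 695 = 2·354.5 = 709 ⇒ t = 14.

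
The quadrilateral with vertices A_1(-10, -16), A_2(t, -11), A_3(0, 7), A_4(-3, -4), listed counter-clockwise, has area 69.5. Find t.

Write out the shoelace sum; only the two edges meeting at A_2 involve t:
2·Area = [((-10)·(-11) − t·(-16)) + (t·7 − 0·(-11))] + 29
       = 23·t + 139 = 139
⇒ t = 0.

0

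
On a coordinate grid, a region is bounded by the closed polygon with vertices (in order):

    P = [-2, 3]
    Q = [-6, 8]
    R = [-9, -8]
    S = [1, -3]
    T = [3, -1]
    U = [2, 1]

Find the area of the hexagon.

89

P→Q: (-2)(8) − (-6)(3) = 2
Q→R: (-6)(-8) − (-9)(8) = 120
R→S: (-9)(-3) − (1)(-8) = 35
S→T: (1)(-1) − (3)(-3) = 8
T→U: (3)(1) − (2)(-1) = 5
U→P: (2)(3) − (-2)(1) = 8
Σ = 178
Area = |Σ|/2 = 89.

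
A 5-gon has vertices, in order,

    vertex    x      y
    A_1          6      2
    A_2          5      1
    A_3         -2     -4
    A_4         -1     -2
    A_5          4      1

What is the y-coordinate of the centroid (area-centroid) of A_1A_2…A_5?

-41/39

Apply the surveyor's formula. First the cross-terms c_i = x_i·y_{i+1} − x_{i+1}·y_i:
  -4, -18, 0, 7, 2  ⇒  2A = -13, A = -6.5.
Then Σ (y_i + y_{i+1})·c_i = 41, so ȳ = 41 / (6·(-6.5)) = -41/39.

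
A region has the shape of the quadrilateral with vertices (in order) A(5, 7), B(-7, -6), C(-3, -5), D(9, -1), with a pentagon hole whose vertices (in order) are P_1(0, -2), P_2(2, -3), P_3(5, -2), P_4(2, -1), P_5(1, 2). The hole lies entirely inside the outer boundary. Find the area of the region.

Outer boundary:
Apply Gauss's area formula: 2A = Σ (x_i·y_{i+1} − x_{i+1}·y_i), indices taken mod 4.
Σ = (19) + (17) + (48) + (68) = 152
Area = |Σ|/2 = 76.
Hole:
Σ = (4) + (11) + (-1) + (5) + (-2) = 17
Area = |Σ|/2 = 8.5.
Net area = 76 − 8.5 = 67.5.

67.5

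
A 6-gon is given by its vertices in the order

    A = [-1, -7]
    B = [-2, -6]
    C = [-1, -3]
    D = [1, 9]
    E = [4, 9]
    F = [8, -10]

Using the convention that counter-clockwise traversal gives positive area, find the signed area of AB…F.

Apply the shoelace formula: 2A = Σ (x_i·y_{i+1} − x_{i+1}·y_i), indices taken mod 6.
A→B: (-1)(-6) − (-2)(-7) = -8
B→C: (-2)(-3) − (-1)(-6) = 0
C→D: (-1)(9) − (1)(-3) = -6
D→E: (1)(9) − (4)(9) = -27
E→F: (4)(-10) − (8)(9) = -112
F→A: (8)(-7) − (-1)(-10) = -66
Σ = -219
Signed area = Σ/2 = -109.5 (negative ⇒ clockwise traversal).

-109.5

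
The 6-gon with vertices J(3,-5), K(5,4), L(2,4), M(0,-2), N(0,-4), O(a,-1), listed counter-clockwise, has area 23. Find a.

2

Write out the shoelace sum; only the two edges meeting at O involve a:
2·Area = [(0·(-1) − a·(-4)) + (a·(-5) − 3·(-1))] + 45
       = -1·a + 48 = 46
⇒ a = 2.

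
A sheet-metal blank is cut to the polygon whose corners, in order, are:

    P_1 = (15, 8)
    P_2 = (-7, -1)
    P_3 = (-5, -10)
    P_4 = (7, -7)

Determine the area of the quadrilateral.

186

Apply the surveyor's formula: 2A = Σ (x_i·y_{i+1} − x_{i+1}·y_i), indices taken mod 4.
Cross-terms: 41, 65, 105, 161  ⇒  Σ = 372
Area = |Σ|/2 = 186.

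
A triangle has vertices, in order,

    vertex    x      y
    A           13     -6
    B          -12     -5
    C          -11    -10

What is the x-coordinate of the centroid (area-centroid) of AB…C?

-10/3

Apply the shoelace (surveyor's) formula. First the cross-terms c_i = x_i·y_{i+1} − x_{i+1}·y_i:
  -137, 65, 196  ⇒  2A = 124, A = 62.
Then Σ (x_i + x_{i+1})·c_i = -1240, so x̄ = -1240 / (6·62) = -10/3.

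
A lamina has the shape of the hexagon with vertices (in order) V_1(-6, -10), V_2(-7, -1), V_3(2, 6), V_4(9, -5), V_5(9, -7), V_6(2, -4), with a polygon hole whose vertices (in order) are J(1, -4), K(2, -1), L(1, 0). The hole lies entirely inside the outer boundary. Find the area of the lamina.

Outer boundary:
Apply the surveyor's formula: 2A = Σ (x_i·y_{i+1} − x_{i+1}·y_i), indices taken mod 6.
Σ = (-64) + (-40) + (-64) + (-18) + (-22) + (-44) = -252
Area = |Σ|/2 = 126.
Hole:
Apply the shoelace (surveyor's) formula: 2A = Σ (x_i·y_{i+1} − x_{i+1}·y_i), indices taken mod 3.
Σ = (7) + (1) + (-4) = 4
Area = |Σ|/2 = 2.
Net area = 126 − 2 = 124.

124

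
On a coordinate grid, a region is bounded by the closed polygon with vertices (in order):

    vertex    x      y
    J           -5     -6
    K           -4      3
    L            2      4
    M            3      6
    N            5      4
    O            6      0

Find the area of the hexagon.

69.5

Apply Gauss's area formula: 2A = Σ (x_i·y_{i+1} − x_{i+1}·y_i), indices taken mod 6.
J→K: (-5)(3) − (-4)(-6) = -39
K→L: (-4)(4) − (2)(3) = -22
L→M: (2)(6) − (3)(4) = 0
M→N: (3)(4) − (5)(6) = -18
N→O: (5)(0) − (6)(4) = -24
O→J: (6)(-6) − (-5)(0) = -36
Σ = -139
Area = |Σ|/2 = 69.5.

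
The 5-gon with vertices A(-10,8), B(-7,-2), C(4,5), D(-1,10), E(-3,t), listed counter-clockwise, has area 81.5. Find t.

7

Write out the shoelace sum; only the two edges meeting at E involve t:
2·Area = [((-1)·t − (-3)·10) + ((-3)·8 − (-10)·t)] + 94
       = 9·t + 100 = 163
⇒ t = 7.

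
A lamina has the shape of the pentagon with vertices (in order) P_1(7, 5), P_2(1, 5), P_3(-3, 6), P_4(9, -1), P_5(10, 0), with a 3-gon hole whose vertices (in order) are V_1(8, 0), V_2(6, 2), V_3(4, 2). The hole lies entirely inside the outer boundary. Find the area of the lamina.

Outer boundary:
Apply the shoelace formula: 2A = Σ (x_i·y_{i+1} − x_{i+1}·y_i), indices taken mod 5.
Cross-terms: 30, 21, -51, 10, 50  ⇒  Σ = 60
Area = |Σ|/2 = 30.
Hole:
Apply Gauss's area formula: 2A = Σ (x_i·y_{i+1} − x_{i+1}·y_i), indices taken mod 3.
Σ = (16) + (4) + (-16) = 4
Area = |Σ|/2 = 2.
Net area = 30 − 2 = 28.

28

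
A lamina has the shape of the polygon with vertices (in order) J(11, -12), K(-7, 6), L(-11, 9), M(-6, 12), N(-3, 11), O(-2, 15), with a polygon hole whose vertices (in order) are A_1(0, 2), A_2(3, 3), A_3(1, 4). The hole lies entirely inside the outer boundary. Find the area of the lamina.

141

Outer boundary:
Apply the shoelace (surveyor's) formula: 2A = Σ (x_i·y_{i+1} − x_{i+1}·y_i), indices taken mod 6.
Cross-terms: -18, 3, -78, -30, -23, -141  ⇒  Σ = -287
Area = |Σ|/2 = 143.5.
Hole:
Apply the shoelace formula: 2A = Σ (x_i·y_{i+1} − x_{i+1}·y_i), indices taken mod 3.
A_1→A_2: (0)(3) − (3)(2) = -6
A_2→A_3: (3)(4) − (1)(3) = 9
A_3→A_1: (1)(2) − (0)(4) = 2
Σ = 5
Area = |Σ|/2 = 2.5.
Net area = 143.5 − 2.5 = 141.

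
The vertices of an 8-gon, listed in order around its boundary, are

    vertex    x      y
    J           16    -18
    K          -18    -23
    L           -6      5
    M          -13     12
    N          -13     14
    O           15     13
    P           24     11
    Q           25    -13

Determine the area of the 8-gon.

1154

Apply Gauss's area formula: 2A = Σ (x_i·y_{i+1} − x_{i+1}·y_i), indices taken mod 8.
Σ = (-692) + (-228) + (-7) + (-26) + (-379) + (-147) + (-587) + (-242) = -2308
Area = |Σ|/2 = 1154.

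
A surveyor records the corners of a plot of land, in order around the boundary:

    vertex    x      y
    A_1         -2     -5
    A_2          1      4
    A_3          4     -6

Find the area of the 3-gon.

28.5

Apply the surveyor's formula: 2A = Σ (x_i·y_{i+1} − x_{i+1}·y_i), indices taken mod 3.
Σ = (-3) + (-22) + (-32) = -57
Area = |Σ|/2 = 28.5.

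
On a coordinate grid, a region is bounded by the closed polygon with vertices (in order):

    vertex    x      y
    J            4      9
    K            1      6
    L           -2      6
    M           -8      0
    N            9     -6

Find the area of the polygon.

Apply the shoelace (surveyor's) formula: 2A = Σ (x_i·y_{i+1} − x_{i+1}·y_i), indices taken mod 5.
Σ = (15) + (18) + (48) + (48) + (105) = 234
Area = |Σ|/2 = 117.

117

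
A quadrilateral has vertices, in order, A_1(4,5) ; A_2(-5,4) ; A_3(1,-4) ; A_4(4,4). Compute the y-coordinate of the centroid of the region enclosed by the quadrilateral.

Apply the shoelace (surveyor's) formula. First the cross-terms c_i = x_i·y_{i+1} − x_{i+1}·y_i:
  41, 16, 20, 4  ⇒  2A = 81, A = 40.5.
Then Σ (y_i + y_{i+1})·c_i = 405, so ȳ = 405 / (6·40.5) = 5/3.

5/3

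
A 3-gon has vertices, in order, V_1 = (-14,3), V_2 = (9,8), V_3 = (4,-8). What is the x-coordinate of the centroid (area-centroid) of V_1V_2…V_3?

-1/3

Apply the shoelace (surveyor's) formula. First the cross-terms c_i = x_i·y_{i+1} − x_{i+1}·y_i:
  -139, -104, -100  ⇒  2A = -343, A = -171.5.
Then Σ (x_i + x_{i+1})·c_i = 343, so x̄ = 343 / (6·(-171.5)) = -1/3.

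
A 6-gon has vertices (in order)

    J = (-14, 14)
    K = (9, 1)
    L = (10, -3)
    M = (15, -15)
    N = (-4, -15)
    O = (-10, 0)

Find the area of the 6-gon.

428.5

Apply Gauss's area formula: 2A = Σ (x_i·y_{i+1} − x_{i+1}·y_i), indices taken mod 6.
J→K: (-14)(1) − (9)(14) = -140
K→L: (9)(-3) − (10)(1) = -37
L→M: (10)(-15) − (15)(-3) = -105
M→N: (15)(-15) − (-4)(-15) = -285
N→O: (-4)(0) − (-10)(-15) = -150
O→J: (-10)(14) − (-14)(0) = -140
Σ = -857
Area = |Σ|/2 = 428.5.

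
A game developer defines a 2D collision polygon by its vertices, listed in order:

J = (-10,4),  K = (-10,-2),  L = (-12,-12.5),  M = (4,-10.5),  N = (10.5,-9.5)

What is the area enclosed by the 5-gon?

178.125

Apply the shoelace formula: 2A = Σ (x_i·y_{i+1} − x_{i+1}·y_i), indices taken mod 5.
J→K: (-10)(-2) − (-10)(4) = 60
K→L: (-10)(-12.5) − (-12)(-2) = 101
L→M: (-12)(-10.5) − (4)(-12.5) = 176
M→N: (4)(-9.5) − (10.5)(-10.5) = 72.25
N→J: (10.5)(4) − (-10)(-9.5) = -53
Σ = 356.25
Area = |Σ|/2 = 178.125.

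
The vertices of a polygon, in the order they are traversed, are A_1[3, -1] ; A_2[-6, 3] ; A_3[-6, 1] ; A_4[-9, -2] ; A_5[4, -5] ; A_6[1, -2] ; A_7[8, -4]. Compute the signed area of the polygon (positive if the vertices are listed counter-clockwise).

Apply the shoelace formula: 2A = Σ (x_i·y_{i+1} − x_{i+1}·y_i), indices taken mod 7.
Σ = (3) + (12) + (21) + (53) + (-3) + (12) + (4) = 102
Signed area = Σ/2 = 51 (positive ⇒ counter-clockwise traversal).

51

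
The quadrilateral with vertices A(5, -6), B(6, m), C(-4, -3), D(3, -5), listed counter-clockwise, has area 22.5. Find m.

-1

Write out the shoelace sum; only the two edges meeting at B involve m:
2·Area = [(5·m − 6·(-6)) + (6·(-3) − (-4)·m)] + 36
       = 9·m + 54 = 45
⇒ m = -1.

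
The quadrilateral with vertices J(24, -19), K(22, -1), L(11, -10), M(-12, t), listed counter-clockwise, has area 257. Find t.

The doubled signed area Σ (x_i y_{i+1} − x_{i+1} y_i) is linear in t.
With t=0 it equals 293; the coefficient of t is -13 (from the two edges through M).
So -13·t + 293 = 2·257 = 514 ⇒ t = -17.

-17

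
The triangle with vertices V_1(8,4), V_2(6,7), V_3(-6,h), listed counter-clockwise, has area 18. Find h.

7

Write out the shoelace sum; only the two edges meeting at V_3 involve h:
2·Area = [(6·h − (-6)·7) + ((-6)·4 − 8·h)] + 32
       = -2·h + 50 = 36
⇒ h = 7.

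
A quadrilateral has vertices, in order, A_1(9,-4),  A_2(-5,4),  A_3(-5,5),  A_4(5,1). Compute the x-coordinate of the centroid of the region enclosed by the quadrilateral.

Apply the shoelace (surveyor's) formula. First the cross-terms c_i = x_i·y_{i+1} − x_{i+1}·y_i:
  16, -5, -30, -29  ⇒  2A = -48, A = -24.
Then Σ (x_i + x_{i+1})·c_i = -292, so x̄ = -292 / (6·(-24)) = 73/36.

73/36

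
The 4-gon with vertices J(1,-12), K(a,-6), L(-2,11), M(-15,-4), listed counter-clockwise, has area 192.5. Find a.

2

The doubled signed area Σ (x_i y_{i+1} − x_{i+1} y_i) is linear in a.
With a=0 it equals 339; the coefficient of a is 23 (from the two edges through K).
So 23·a + 339 = 2·192.5 = 385 ⇒ a = 2.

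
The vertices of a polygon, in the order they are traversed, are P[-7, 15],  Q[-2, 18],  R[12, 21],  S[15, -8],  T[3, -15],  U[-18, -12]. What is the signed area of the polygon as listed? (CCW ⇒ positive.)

-813

Σ = (-96) + (-258) + (-411) + (-201) + (-306) + (-354) = -1626
Signed area = Σ/2 = -813 (negative ⇒ clockwise traversal).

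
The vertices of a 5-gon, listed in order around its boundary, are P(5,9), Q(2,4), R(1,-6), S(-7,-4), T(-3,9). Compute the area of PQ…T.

Σ = (2) + (-16) + (-46) + (-75) + (-72) = -207
Area = |Σ|/2 = 103.5.

103.5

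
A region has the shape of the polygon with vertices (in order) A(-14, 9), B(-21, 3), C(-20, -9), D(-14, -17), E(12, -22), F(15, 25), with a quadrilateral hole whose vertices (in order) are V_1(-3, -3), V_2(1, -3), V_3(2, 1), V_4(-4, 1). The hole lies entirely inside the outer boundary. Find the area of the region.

Outer boundary:
Apply the shoelace (surveyor's) formula: 2A = Σ (x_i·y_{i+1} − x_{i+1}·y_i), indices taken mod 6.
Σ = (147) + (249) + (214) + (512) + (630) + (485) = 2237
Area = |Σ|/2 = 1118.5.
Hole:
Apply the shoelace formula: 2A = Σ (x_i·y_{i+1} − x_{i+1}·y_i), indices taken mod 4.
Σ = (12) + (7) + (6) + (15) = 40
Area = |Σ|/2 = 20.
Net area = 1118.5 − 20 = 1098.5.

1098.5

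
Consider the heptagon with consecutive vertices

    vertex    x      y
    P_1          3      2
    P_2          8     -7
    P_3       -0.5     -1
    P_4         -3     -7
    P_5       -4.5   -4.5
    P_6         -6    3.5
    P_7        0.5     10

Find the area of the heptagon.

99.75

Apply the shoelace formula: 2A = Σ (x_i·y_{i+1} − x_{i+1}·y_i), indices taken mod 7.
Σ = (-37) + (-11.5) + (0.5) + (-18) + (-42.75) + (-61.75) + (-29) = -199.5
Area = |Σ|/2 = 99.75.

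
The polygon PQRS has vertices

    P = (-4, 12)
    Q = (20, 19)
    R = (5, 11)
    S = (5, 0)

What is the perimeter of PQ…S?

|PQ| = √((24)² + (7)²) = √625 = 25
|QR| = √((-15)² + (-8)²) = √289 = 17
|RS| = √((0)² + (-11)²) = √121 = 11
|SP| = √((-9)² + (12)²) = √225 = 15
Perimeter = 25 + 17 + 11 + 15 = 68.

68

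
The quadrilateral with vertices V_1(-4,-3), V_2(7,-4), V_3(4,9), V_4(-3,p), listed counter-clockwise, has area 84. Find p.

2

The doubled signed area Σ (x_i y_{i+1} − x_{i+1} y_i) is linear in p.
With p=0 it equals 152; the coefficient of p is 8 (from the two edges through V_4).
So 8·p + 152 = 2·84 = 168 ⇒ p = 2.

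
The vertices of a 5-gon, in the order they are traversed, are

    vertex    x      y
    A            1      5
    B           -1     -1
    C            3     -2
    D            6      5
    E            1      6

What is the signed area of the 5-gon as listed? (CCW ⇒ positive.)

33

Σ = (4) + (5) + (27) + (31) + (-1) = 66
Signed area = Σ/2 = 33 (positive ⇒ counter-clockwise traversal).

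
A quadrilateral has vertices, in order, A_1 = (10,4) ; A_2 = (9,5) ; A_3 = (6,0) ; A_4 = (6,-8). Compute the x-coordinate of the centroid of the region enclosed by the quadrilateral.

Apply the shoelace (surveyor's) formula. First the cross-terms c_i = x_i·y_{i+1} − x_{i+1}·y_i:
  14, -30, -48, 104  ⇒  2A = 40, A = 20.
Then Σ (x_i + x_{i+1})·c_i = 904, so x̄ = 904 / (6·20) = 113/15.

113/15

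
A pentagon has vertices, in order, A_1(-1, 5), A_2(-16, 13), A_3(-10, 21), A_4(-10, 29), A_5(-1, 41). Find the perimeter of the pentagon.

86

|A_1A_2| = √((-15)² + (8)²) = √289 = 17
|A_2A_3| = √((6)² + (8)²) = √100 = 10
|A_3A_4| = √((0)² + (8)²) = √64 = 8
|A_4A_5| = √((9)² + (12)²) = √225 = 15
|A_5A_1| = √((0)² + (-36)²) = √1296 = 36
Perimeter = 17 + 10 + 8 + 15 + 36 = 86.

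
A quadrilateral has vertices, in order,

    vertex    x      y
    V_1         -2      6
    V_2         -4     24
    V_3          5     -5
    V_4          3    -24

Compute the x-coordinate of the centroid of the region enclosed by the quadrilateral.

Apply Gauss's area formula. First the cross-terms c_i = x_i·y_{i+1} − x_{i+1}·y_i:
  -24, -100, -105, -30  ⇒  2A = -259, A = -129.5.
Then Σ (x_i + x_{i+1})·c_i = -826, so x̄ = -826 / (6·(-129.5)) = 118/111.

118/111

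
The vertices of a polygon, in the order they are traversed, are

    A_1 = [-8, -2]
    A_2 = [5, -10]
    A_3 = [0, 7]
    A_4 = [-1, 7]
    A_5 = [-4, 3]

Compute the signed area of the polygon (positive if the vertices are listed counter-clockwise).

94.5

Σ = (90) + (35) + (7) + (25) + (32) = 189
Signed area = Σ/2 = 94.5 (positive ⇒ counter-clockwise traversal).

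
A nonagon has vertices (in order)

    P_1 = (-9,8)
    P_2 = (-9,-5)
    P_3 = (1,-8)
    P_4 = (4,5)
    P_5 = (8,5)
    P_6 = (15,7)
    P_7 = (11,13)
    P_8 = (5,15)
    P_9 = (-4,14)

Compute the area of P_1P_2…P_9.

Apply the surveyor's formula: 2A = Σ (x_i·y_{i+1} − x_{i+1}·y_i), indices taken mod 9.
Σ = (117) + (77) + (37) + (-20) + (-19) + (118) + (100) + (130) + (94) = 634
Area = |Σ|/2 = 317.

317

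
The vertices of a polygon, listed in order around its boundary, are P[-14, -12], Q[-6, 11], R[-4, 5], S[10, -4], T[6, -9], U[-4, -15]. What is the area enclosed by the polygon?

300

Apply Gauss's area formula: 2A = Σ (x_i·y_{i+1} − x_{i+1}·y_i), indices taken mod 6.
Σ = (-226) + (14) + (-34) + (-66) + (-126) + (-162) = -600
Area = |Σ|/2 = 300.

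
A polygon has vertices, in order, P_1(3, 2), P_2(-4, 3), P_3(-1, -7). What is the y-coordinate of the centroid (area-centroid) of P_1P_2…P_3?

-2/3

Apply the surveyor's formula. First the cross-terms c_i = x_i·y_{i+1} − x_{i+1}·y_i:
  17, 31, 19  ⇒  2A = 67, A = 33.5.
Then Σ (y_i + y_{i+1})·c_i = -134, so ȳ = -134 / (6·33.5) = -2/3.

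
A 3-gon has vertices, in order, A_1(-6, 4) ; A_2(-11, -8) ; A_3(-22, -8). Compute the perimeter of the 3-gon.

44

|A_1A_2| = √((-5)² + (-12)²) = √169 = 13
|A_2A_3| = √((-11)² + (0)²) = √121 = 11
|A_3A_1| = √((16)² + (12)²) = √400 = 20
Perimeter = 13 + 11 + 20 = 44.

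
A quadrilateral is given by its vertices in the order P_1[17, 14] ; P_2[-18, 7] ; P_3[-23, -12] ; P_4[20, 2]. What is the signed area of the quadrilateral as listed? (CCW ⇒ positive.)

594

Apply the surveyor's formula: 2A = Σ (x_i·y_{i+1} − x_{i+1}·y_i), indices taken mod 4.
Σ = (371) + (377) + (194) + (246) = 1188
Signed area = Σ/2 = 594 (positive ⇒ counter-clockwise traversal).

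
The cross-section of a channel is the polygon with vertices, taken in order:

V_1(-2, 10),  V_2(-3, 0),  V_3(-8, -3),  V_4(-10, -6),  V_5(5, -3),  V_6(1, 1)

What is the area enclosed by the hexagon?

Apply Gauss's area formula: 2A = Σ (x_i·y_{i+1} − x_{i+1}·y_i), indices taken mod 6.
Cross-terms: 30, 9, 18, 60, 8, 12  ⇒  Σ = 137
Area = |Σ|/2 = 68.5.

68.5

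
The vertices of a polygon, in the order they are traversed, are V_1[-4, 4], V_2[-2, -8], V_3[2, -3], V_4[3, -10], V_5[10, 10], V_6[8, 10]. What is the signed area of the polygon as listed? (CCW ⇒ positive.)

Σ = (40) + (22) + (-11) + (130) + (20) + (72) = 273
Signed area = Σ/2 = 136.5 (positive ⇒ counter-clockwise traversal).

136.5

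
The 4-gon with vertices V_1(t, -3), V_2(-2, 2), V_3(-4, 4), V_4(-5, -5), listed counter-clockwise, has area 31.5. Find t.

2

Write out the shoelace sum; only the two edges meeting at V_1 involve t:
2·Area = [((-5)·(-3) − t·(-5)) + (t·2 − (-2)·(-3))] + 40
       = 7·t + 49 = 63
⇒ t = 2.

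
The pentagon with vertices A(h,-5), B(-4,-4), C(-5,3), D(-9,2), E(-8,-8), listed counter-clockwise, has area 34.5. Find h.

-6

Write out the shoelace sum; only the two edges meeting at A involve h:
2·Area = [((-8)·(-5) − h·(-8)) + (h·(-4) − (-4)·(-5))] + 73
       = 4·h + 93 = 69
⇒ h = -6.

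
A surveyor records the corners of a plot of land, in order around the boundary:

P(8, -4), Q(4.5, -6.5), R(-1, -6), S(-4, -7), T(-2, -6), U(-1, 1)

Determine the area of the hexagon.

43.25

Apply the shoelace (surveyor's) formula: 2A = Σ (x_i·y_{i+1} − x_{i+1}·y_i), indices taken mod 6.
Cross-terms: -34, -33.5, -17, 10, -8, -4  ⇒  Σ = -86.5
Area = |Σ|/2 = 43.25.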